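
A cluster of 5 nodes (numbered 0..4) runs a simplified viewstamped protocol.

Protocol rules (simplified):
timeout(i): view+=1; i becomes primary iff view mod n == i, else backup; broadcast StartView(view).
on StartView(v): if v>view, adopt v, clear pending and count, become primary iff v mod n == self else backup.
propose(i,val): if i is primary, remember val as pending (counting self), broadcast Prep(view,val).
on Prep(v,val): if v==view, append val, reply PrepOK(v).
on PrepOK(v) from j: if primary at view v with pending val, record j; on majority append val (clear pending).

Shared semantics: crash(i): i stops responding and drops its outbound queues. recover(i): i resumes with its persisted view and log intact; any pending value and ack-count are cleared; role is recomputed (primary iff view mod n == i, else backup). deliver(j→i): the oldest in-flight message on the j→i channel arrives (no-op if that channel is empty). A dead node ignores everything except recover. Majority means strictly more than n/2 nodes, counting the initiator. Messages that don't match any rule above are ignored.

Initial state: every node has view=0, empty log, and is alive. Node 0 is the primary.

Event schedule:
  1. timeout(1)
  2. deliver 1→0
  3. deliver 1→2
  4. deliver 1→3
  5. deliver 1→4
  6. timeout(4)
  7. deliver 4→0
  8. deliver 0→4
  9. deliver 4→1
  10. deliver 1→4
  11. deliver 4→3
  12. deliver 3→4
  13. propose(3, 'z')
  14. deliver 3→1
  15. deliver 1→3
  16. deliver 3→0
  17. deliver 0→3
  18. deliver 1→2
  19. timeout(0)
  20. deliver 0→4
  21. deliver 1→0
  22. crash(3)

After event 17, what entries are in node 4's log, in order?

empty

[1] timeout(1) → N1(prim v1 [-])
[2] deliver 1→0 → N0(back v1 [-])
[3] deliver 1→2 → N2(back v1 [-])
[4] deliver 1→3 → N3(back v1 [-])
[5] deliver 1→4 → N4(back v1 [-])
[6] timeout(4) → N4(back v2 [-])
[7] deliver 4→0 → N0(back v2 [-])
[8] deliver 0→4 → ∅
[9] deliver 4→1 → N1(back v2 [-])
[10] deliver 1→4 → ∅
[11] deliver 4→3 → N3(back v2 [-])
[12] deliver 3→4 → ∅
[13] propose(3,'z') → ∅
[14] deliver 3→1 → ∅
[15] deliver 1→3 → ∅
[16] deliver 3→0 → ∅
[17] deliver 0→3 → ∅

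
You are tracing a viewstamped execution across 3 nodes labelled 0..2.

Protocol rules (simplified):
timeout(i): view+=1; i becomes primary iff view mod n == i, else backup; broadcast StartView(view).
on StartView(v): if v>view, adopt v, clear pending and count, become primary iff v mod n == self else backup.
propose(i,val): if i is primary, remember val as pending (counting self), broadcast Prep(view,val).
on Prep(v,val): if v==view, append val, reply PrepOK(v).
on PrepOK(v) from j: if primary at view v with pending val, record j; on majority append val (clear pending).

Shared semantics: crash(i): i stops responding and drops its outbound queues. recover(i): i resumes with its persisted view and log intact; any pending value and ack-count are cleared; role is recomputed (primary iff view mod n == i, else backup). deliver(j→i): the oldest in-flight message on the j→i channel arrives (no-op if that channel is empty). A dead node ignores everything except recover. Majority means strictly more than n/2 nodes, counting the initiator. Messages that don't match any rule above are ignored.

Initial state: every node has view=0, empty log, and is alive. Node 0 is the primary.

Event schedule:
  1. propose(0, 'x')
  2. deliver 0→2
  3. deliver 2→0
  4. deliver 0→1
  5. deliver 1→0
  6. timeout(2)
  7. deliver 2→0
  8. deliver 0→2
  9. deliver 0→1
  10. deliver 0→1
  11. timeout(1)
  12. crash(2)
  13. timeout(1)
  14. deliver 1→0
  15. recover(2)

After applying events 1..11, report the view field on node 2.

1

1. propose(0,'x'):  nop
2. deliver 0→2:  <2:back v0 x>
3. deliver 2→0:  <0:prim v0 x>
4. deliver 0→1:  <1:back v0 x>
5. deliver 1→0:  nop
6. timeout(2):  <2:back v1 x>
7. deliver 2→0:  <0:back v1 x>
8. deliver 0→2:  nop
9. deliver 0→1:  nop
10. deliver 0→1:  nop
11. timeout(1):  <1:prim v1 x>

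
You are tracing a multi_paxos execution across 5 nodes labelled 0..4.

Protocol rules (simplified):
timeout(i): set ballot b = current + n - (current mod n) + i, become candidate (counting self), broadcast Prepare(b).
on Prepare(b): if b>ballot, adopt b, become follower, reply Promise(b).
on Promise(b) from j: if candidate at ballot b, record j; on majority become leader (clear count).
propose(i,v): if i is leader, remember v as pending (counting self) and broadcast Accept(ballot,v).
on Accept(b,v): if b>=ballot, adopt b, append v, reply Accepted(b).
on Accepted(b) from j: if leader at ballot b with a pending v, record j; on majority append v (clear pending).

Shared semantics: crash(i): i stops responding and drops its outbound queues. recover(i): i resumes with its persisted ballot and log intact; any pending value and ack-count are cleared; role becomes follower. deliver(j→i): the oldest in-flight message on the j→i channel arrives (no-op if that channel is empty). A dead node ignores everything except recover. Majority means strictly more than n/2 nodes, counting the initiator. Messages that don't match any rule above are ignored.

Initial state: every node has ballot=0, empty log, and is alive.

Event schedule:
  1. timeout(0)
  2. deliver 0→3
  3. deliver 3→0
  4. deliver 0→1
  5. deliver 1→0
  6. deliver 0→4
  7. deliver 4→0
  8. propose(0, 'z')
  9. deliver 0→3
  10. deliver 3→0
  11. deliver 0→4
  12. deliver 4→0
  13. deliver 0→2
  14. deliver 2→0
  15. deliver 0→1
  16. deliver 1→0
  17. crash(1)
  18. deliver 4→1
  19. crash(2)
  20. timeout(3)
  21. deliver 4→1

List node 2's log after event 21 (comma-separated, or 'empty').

empty

step 1 timeout(0): 0={cand,b=5,log=-}
step 2 deliver 0→3: 3={foll,b=5,log=-}
step 3 deliver 3→0: —
step 4 deliver 0→1: 1={foll,b=5,log=-}
step 5 deliver 1→0: 0={lead,b=5,log=-}
step 6 deliver 0→4: 4={foll,b=5,log=-}
step 7 deliver 4→0: —
step 8 propose(0,'z'): —
step 9 deliver 0→3: 3={foll,b=5,log=z}
step 10 deliver 3→0: —
step 11 deliver 0→4: 4={foll,b=5,log=z}
step 12 deliver 4→0: 0={lead,b=5,log=z}
step 13 deliver 0→2: 2={foll,b=5,log=-}
step 14 deliver 2→0: —
step 15 deliver 0→1: 1={foll,b=5,log=z}
step 16 deliver 1→0: —
step 17 crash(1): 1={✗foll,b=5,log=z}
step 18 deliver 4→1: —
step 19 crash(2): 2={✗foll,b=5,log=-}
step 20 timeout(3): 3={cand,b=13,log=z}
step 21 deliver 4→1: —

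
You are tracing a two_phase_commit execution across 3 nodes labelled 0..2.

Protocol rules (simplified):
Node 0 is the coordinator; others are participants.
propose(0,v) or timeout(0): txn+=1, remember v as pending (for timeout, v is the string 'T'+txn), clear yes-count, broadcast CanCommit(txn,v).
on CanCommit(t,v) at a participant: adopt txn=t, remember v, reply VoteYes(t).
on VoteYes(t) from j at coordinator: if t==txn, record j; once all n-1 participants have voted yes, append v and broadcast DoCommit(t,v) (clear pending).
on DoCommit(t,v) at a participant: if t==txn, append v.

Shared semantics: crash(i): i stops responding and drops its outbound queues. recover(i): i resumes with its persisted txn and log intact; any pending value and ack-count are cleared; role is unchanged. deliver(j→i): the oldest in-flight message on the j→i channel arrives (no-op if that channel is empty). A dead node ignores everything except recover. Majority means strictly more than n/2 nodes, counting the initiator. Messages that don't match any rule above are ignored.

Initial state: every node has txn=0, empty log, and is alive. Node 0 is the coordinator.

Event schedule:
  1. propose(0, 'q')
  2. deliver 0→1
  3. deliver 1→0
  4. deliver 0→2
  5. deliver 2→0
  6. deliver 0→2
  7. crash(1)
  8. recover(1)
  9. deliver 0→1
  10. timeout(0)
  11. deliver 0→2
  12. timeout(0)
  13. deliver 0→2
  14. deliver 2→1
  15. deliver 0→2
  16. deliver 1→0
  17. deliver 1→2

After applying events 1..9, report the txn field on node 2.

[1] propose(0,'q') → N0(coor t1 [-])
[2] deliver 0→1 → N1(part t1 [-])
[3] deliver 1→0 → ∅
[4] deliver 0→2 → N2(part t1 [-])
[5] deliver 2→0 → N0(coor t1 [q])
[6] deliver 0→2 → N2(part t1 [q])
[7] crash(1) → N1(✗part t1 [-])
[8] recover(1) → N1(part t1 [-])
[9] deliver 0→1 → N1(part t1 [q])

1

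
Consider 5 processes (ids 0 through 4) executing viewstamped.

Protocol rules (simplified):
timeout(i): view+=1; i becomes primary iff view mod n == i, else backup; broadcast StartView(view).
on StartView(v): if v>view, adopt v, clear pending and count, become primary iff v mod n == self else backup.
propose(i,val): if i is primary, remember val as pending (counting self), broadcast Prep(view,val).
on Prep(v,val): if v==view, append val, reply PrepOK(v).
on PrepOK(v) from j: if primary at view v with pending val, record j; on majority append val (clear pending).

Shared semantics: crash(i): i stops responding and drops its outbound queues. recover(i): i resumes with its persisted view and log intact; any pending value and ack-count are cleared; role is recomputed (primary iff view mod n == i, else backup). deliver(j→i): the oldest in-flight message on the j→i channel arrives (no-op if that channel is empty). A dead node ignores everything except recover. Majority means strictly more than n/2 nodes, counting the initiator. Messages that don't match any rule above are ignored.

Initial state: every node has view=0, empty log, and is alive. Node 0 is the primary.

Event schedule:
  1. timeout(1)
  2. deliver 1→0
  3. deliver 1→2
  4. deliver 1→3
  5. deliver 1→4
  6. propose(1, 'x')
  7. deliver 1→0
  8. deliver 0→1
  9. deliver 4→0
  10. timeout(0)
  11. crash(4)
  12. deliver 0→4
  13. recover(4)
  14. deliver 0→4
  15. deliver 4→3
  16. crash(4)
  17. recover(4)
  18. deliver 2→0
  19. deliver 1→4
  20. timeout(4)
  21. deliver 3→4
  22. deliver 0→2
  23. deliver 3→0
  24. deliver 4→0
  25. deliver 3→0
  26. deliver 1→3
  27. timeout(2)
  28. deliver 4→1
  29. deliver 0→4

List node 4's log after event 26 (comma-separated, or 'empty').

[1] timeout(1) → N1(prim v1 [-])
[2] deliver 1→0 → N0(back v1 [-])
[3] deliver 1→2 → N2(back v1 [-])
[4] deliver 1→3 → N3(back v1 [-])
[5] deliver 1→4 → N4(back v1 [-])
[6] propose(1,'x') → ∅
[7] deliver 1→0 → N0(back v1 [x])
[8] deliver 0→1 → ∅
[9] deliver 4→0 → ∅
[10] timeout(0) → N0(back v2 [x])
[11] crash(4) → N4(✗back v1 [-])
[12] deliver 0→4 → ∅
[13] recover(4) → N4(back v1 [-])
[14] deliver 0→4 → N4(back v2 [-])
[15] deliver 4→3 → ∅
[16] crash(4) → N4(✗back v2 [-])
[17] recover(4) → N4(back v2 [-])
[18] deliver 2→0 → ∅
[19] deliver 1→4 → ∅
[20] timeout(4) → N4(back v3 [-])
[21] deliver 3→4 → ∅
[22] deliver 0→2 → N2(prim v2 [-])
[23] deliver 3→0 → ∅
[24] deliver 4→0 → N0(back v3 [x])
[25] deliver 3→0 → ∅
[26] deliver 1→3 → N3(back v1 [x])

empty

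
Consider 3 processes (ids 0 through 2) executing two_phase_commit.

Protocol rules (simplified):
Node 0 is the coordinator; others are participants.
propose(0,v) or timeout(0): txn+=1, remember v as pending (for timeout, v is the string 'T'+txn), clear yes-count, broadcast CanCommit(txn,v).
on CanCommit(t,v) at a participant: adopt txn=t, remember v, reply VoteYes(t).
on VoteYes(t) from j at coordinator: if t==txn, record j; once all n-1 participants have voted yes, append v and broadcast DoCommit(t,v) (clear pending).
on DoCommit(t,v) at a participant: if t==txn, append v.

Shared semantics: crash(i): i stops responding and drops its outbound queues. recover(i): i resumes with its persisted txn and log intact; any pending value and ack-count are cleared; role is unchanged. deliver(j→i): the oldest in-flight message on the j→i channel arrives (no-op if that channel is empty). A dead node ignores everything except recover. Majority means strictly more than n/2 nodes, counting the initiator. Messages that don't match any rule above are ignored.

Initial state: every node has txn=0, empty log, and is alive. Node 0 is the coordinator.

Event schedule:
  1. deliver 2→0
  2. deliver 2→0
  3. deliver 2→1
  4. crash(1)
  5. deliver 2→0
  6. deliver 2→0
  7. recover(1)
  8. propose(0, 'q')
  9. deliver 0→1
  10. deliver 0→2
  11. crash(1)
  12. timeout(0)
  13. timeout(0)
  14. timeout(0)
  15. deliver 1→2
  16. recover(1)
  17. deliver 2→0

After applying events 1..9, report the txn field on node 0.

1

1. deliver 2→0:  nop
2. deliver 2→0:  nop
3. deliver 2→1:  nop
4. crash(1):  <1:✗part t0 ->
5. deliver 2→0:  nop
6. deliver 2→0:  nop
7. recover(1):  <1:part t0 ->
8. propose(0,'q'):  <0:coor t1 ->
9. deliver 0→1:  <1:part t1 ->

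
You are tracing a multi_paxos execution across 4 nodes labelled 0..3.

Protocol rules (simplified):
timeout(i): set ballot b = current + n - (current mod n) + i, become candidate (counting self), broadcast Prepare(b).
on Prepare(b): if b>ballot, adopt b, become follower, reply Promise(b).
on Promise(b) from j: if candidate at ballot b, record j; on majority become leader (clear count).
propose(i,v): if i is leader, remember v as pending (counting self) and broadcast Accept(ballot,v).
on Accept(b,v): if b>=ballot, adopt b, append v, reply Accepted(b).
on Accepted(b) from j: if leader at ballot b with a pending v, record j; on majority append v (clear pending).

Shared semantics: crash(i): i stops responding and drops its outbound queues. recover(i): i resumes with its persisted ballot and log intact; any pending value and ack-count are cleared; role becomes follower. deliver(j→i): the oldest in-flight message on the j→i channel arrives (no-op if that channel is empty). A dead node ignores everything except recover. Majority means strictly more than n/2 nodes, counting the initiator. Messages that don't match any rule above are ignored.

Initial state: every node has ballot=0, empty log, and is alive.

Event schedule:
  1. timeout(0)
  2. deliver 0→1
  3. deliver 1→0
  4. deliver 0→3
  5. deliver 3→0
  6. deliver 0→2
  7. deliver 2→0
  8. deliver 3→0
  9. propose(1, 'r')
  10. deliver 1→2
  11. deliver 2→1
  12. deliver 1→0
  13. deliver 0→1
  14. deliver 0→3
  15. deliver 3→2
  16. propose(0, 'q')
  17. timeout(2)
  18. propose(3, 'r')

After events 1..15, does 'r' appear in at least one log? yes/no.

1. timeout(0):  <0:cand b4 ->
2. deliver 0→1:  <1:foll b4 ->
3. deliver 1→0:  nop
4. deliver 0→3:  <3:foll b4 ->
5. deliver 3→0:  <0:lead b4 ->
6. deliver 0→2:  <2:foll b4 ->
7. deliver 2→0:  nop
8. deliver 3→0:  nop
9. propose(1,'r'):  nop
10. deliver 1→2:  nop
11. deliver 2→1:  nop
12. deliver 1→0:  nop
13. deliver 0→1:  nop
14. deliver 0→3:  nop
15. deliver 3→2:  nop

no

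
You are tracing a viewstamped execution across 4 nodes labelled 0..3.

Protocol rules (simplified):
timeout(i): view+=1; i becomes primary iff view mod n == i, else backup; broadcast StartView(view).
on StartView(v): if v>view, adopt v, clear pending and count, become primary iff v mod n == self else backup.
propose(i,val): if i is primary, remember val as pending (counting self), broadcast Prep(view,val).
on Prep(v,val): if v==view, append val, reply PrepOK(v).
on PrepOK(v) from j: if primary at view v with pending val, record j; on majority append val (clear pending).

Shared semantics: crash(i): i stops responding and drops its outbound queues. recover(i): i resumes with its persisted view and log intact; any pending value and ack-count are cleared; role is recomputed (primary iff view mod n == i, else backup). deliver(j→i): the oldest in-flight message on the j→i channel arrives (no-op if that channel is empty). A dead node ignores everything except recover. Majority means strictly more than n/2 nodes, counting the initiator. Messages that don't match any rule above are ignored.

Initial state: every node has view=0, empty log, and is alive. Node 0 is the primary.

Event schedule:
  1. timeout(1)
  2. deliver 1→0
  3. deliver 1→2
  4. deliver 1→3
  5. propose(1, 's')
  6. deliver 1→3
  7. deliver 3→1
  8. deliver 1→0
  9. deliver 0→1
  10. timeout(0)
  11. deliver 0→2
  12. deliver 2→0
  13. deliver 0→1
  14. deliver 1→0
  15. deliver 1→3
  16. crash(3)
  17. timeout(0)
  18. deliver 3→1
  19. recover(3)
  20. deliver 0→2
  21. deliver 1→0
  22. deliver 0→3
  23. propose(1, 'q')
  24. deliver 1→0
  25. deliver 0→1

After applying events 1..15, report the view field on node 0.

2

after 1 — timeout(1): n1:prim/v1/[-]
after 2 — deliver 1→0: n0:back/v1/[-]
after 3 — deliver 1→2: n2:back/v1/[-]
after 4 — deliver 1→3: n3:back/v1/[-]
after 5 — propose(1,'s'): ·
after 6 — deliver 1→3: n3:back/v1/[s]
after 7 — deliver 3→1: ·
after 8 — deliver 1→0: n0:back/v1/[s]
after 9 — deliver 0→1: n1:prim/v1/[s]
after 10 — timeout(0): n0:back/v2/[s]
after 11 — deliver 0→2: n2:prim/v2/[-]
after 12 — deliver 2→0: ·
after 13 — deliver 0→1: n1:back/v2/[s]
after 14 — deliver 1→0: ·
after 15 — deliver 1→3: ·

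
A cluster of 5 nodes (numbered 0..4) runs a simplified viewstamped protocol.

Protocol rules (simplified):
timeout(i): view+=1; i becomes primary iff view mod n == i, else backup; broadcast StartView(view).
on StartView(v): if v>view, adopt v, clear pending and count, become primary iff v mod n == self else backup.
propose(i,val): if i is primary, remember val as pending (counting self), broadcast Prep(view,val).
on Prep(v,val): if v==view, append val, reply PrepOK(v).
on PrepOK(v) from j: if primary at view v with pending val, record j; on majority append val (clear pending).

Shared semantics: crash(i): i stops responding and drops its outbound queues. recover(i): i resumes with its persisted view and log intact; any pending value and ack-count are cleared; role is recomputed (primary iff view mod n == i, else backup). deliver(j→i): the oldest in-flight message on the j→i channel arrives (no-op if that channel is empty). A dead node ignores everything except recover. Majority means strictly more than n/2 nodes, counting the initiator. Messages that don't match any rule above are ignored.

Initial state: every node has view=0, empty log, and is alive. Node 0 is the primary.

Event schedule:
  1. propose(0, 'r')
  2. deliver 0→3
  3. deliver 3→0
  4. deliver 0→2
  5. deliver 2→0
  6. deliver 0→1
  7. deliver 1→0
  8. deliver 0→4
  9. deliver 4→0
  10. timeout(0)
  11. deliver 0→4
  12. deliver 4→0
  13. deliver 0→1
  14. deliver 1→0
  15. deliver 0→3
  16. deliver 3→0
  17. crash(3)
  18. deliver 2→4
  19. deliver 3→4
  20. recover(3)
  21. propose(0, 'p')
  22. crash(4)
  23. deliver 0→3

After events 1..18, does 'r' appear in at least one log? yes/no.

after 1 — propose(0,'r'): ·
after 2 — deliver 0→3: n3:back/v0/[r]
after 3 — deliver 3→0: ·
after 4 — deliver 0→2: n2:back/v0/[r]
after 5 — deliver 2→0: n0:prim/v0/[r]
after 6 — deliver 0→1: n1:back/v0/[r]
after 7 — deliver 1→0: ·
after 8 — deliver 0→4: n4:back/v0/[r]
after 9 — deliver 4→0: ·
after 10 — timeout(0): n0:back/v1/[r]
after 11 — deliver 0→4: n4:back/v1/[r]
after 12 — deliver 4→0: ·
after 13 — deliver 0→1: n1:prim/v1/[r]
after 14 — deliver 1→0: ·
after 15 — deliver 0→3: n3:back/v1/[r]
after 16 — deliver 3→0: ·
after 17 — crash(3): n3:✗back/v1/[r]
after 18 — deliver 2→4: ·

yes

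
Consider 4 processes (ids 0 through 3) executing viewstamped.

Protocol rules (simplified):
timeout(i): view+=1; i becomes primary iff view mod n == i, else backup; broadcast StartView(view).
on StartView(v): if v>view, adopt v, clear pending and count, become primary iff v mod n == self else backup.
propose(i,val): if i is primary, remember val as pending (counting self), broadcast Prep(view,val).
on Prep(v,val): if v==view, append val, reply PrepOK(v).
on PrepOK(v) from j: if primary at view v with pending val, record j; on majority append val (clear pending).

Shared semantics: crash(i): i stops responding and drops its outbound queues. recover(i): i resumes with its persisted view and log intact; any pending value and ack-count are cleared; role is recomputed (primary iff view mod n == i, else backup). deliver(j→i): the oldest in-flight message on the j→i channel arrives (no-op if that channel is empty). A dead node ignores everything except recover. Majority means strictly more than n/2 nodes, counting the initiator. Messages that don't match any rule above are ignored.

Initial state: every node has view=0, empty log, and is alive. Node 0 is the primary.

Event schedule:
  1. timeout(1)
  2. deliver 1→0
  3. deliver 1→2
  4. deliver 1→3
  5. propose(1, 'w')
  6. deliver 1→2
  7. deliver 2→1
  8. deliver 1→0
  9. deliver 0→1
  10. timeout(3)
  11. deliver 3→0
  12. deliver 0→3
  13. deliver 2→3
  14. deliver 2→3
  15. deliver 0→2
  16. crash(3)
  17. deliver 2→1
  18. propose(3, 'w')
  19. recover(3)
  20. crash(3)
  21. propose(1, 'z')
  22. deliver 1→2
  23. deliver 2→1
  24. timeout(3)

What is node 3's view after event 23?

after 1 — timeout(1): n1:prim/v1/[-]
after 2 — deliver 1→0: n0:back/v1/[-]
after 3 — deliver 1→2: n2:back/v1/[-]
after 4 — deliver 1→3: n3:back/v1/[-]
after 5 — propose(1,'w'): ·
after 6 — deliver 1→2: n2:back/v1/[w]
after 7 — deliver 2→1: ·
after 8 — deliver 1→0: n0:back/v1/[w]
after 9 — deliver 0→1: n1:prim/v1/[w]
after 10 — timeout(3): n3:back/v2/[-]
after 11 — deliver 3→0: n0:back/v2/[w]
after 12 — deliver 0→3: ·
after 13 — deliver 2→3: ·
after 14 — deliver 2→3: ·
after 15 — deliver 0→2: ·
after 16 — crash(3): n3:✗back/v2/[-]
after 17 — deliver 2→1: ·
after 18 — propose(3,'w'): ·
after 19 — recover(3): n3:back/v2/[-]
after 20 — crash(3): n3:✗back/v2/[-]
after 21 — propose(1,'z'): ·
after 22 — deliver 1→2: n2:back/v1/[w,z]
after 23 — deliver 2→1: ·

2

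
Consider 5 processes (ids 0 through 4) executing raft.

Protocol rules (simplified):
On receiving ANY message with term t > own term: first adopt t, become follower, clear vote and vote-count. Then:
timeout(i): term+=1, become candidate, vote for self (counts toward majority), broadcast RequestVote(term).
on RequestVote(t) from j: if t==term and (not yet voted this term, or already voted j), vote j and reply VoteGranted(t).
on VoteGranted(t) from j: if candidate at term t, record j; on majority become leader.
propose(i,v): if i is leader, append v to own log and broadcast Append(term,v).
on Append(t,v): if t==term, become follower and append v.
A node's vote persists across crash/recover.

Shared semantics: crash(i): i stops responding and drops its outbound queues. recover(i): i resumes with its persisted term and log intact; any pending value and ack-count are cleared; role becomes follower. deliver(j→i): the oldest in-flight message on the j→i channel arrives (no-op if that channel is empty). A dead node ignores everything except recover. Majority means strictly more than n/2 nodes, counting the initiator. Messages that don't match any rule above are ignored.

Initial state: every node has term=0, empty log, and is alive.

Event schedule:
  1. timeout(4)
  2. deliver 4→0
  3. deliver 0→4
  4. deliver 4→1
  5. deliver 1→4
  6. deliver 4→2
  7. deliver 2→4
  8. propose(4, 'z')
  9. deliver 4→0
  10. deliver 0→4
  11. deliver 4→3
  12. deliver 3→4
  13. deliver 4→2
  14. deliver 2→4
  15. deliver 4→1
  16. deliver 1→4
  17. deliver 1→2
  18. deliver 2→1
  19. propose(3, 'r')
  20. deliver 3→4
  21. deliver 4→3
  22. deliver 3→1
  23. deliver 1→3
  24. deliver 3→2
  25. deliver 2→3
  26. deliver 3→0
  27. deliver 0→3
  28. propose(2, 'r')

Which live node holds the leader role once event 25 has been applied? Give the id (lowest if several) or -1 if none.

4

[1] timeout(4) → N4(cand t1 [-])
[2] deliver 4→0 → N0(foll t1 [-])
[3] deliver 0→4 → ∅
[4] deliver 4→1 → N1(foll t1 [-])
[5] deliver 1→4 → N4(lead t1 [-])
[6] deliver 4→2 → N2(foll t1 [-])
[7] deliver 2→4 → ∅
[8] propose(4,'z') → N4(lead t1 [z])
[9] deliver 4→0 → N0(foll t1 [z])
[10] deliver 0→4 → ∅
[11] deliver 4→3 → N3(foll t1 [-])
[12] deliver 3→4 → ∅
[13] deliver 4→2 → N2(foll t1 [z])
[14] deliver 2→4 → ∅
[15] deliver 4→1 → N1(foll t1 [z])
[16] deliver 1→4 → ∅
[17] deliver 1→2 → ∅
[18] deliver 2→1 → ∅
[19] propose(3,'r') → ∅
[20] deliver 3→4 → ∅
[21] deliver 4→3 → N3(foll t1 [z])
[22] deliver 3→1 → ∅
[23] deliver 1→3 → ∅
[24] deliver 3→2 → ∅
[25] deliver 2→3 → ∅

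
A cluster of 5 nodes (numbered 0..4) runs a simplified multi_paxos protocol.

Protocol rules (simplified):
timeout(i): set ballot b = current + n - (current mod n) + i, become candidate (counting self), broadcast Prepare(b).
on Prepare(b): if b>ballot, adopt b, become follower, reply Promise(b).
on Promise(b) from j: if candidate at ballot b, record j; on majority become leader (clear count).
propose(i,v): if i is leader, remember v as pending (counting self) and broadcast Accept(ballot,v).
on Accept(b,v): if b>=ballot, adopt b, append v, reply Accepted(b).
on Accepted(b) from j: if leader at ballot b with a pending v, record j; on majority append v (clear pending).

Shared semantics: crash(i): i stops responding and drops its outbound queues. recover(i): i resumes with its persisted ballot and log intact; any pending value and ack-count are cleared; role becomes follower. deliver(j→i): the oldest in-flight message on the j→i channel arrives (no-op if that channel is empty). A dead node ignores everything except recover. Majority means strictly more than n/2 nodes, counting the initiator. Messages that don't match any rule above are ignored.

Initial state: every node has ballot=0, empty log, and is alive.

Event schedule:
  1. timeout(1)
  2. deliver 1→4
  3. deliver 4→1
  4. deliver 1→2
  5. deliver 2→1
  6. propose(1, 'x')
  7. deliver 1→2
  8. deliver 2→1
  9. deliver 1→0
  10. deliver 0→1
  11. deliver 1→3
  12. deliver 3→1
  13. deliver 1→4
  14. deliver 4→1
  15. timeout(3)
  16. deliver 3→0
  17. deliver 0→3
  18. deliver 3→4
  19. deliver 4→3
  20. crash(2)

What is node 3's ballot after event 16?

13

[1] timeout(1) → N1(cand b6 [-])
[2] deliver 1→4 → N4(foll b6 [-])
[3] deliver 4→1 → ∅
[4] deliver 1→2 → N2(foll b6 [-])
[5] deliver 2→1 → N1(lead b6 [-])
[6] propose(1,'x') → ∅
[7] deliver 1→2 → N2(foll b6 [x])
[8] deliver 2→1 → ∅
[9] deliver 1→0 → N0(foll b6 [-])
[10] deliver 0→1 → ∅
[11] deliver 1→3 → N3(foll b6 [-])
[12] deliver 3→1 → ∅
[13] deliver 1→4 → N4(foll b6 [x])
[14] deliver 4→1 → N1(lead b6 [x])
[15] timeout(3) → N3(cand b13 [-])
[16] deliver 3→0 → N0(foll b13 [-])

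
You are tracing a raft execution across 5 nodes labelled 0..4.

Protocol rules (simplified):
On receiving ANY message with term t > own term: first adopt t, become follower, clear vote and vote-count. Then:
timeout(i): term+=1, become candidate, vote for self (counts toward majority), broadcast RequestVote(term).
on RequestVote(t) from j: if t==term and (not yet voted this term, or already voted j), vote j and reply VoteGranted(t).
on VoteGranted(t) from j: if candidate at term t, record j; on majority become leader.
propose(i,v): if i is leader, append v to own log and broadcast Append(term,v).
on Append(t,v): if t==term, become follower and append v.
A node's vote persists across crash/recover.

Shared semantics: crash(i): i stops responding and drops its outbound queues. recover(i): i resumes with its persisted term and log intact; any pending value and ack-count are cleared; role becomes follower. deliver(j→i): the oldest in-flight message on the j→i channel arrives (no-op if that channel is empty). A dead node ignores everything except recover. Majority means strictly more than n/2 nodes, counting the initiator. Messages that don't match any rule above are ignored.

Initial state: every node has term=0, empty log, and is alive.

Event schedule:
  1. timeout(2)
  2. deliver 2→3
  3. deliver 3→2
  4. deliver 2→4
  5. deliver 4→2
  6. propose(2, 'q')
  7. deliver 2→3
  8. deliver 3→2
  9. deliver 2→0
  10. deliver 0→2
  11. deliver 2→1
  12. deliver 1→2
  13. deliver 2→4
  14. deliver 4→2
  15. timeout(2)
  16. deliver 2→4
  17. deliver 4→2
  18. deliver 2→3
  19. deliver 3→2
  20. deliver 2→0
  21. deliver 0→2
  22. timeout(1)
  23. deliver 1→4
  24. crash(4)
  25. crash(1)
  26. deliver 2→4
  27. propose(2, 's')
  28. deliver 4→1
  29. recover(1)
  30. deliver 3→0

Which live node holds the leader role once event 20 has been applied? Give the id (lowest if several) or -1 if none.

e1 timeout(2): 2[cand,t=1,-]
e2 deliver 2→3: 3[foll,t=1,-]
e3 deliver 3→2: ·
e4 deliver 2→4: 4[foll,t=1,-]
e5 deliver 4→2: 2[lead,t=1,-]
e6 propose(2,'q'): 2[lead,t=1,q]
e7 deliver 2→3: 3[foll,t=1,q]
e8 deliver 3→2: ·
e9 deliver 2→0: 0[foll,t=1,-]
e10 deliver 0→2: ·
e11 deliver 2→1: 1[foll,t=1,-]
e12 deliver 1→2: ·
e13 deliver 2→4: 4[foll,t=1,q]
e14 deliver 4→2: ·
e15 timeout(2): 2[cand,t=2,q]
e16 deliver 2→4: 4[foll,t=2,q]
e17 deliver 4→2: ·
e18 deliver 2→3: 3[foll,t=2,q]
e19 deliver 3→2: 2[lead,t=2,q]
e20 deliver 2→0: 0[foll,t=1,q]

2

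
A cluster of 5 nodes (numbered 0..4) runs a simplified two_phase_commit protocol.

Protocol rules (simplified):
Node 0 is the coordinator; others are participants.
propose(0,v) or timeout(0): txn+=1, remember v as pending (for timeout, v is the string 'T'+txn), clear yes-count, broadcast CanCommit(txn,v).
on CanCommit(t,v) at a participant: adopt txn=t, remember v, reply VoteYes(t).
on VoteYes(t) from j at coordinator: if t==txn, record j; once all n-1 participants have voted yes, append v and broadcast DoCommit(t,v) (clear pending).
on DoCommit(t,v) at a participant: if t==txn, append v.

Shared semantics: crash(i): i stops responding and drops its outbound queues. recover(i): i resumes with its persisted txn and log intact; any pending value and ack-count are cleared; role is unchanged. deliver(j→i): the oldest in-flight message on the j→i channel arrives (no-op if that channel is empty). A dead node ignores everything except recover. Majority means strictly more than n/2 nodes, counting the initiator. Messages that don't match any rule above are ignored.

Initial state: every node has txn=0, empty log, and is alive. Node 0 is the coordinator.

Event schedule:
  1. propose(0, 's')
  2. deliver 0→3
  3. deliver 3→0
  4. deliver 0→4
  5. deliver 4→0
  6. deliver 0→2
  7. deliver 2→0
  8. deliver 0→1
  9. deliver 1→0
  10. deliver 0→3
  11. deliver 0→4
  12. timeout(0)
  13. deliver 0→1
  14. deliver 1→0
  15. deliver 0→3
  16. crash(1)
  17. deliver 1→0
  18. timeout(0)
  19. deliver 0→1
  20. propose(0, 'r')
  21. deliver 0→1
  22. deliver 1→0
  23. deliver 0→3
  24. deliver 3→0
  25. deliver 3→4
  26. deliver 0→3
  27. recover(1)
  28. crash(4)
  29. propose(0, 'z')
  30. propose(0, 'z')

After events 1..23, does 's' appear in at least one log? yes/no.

yes

e1 propose(0,'s'): 0[coor,t=1,-]
e2 deliver 0→3: 3[part,t=1,-]
e3 deliver 3→0: ·
e4 deliver 0→4: 4[part,t=1,-]
e5 deliver 4→0: ·
e6 deliver 0→2: 2[part,t=1,-]
e7 deliver 2→0: ·
e8 deliver 0→1: 1[part,t=1,-]
e9 deliver 1→0: 0[coor,t=1,s]
e10 deliver 0→3: 3[part,t=1,s]
e11 deliver 0→4: 4[part,t=1,s]
e12 timeout(0): 0[coor,t=2,s]
e13 deliver 0→1: 1[part,t=1,s]
e14 deliver 1→0: ·
e15 deliver 0→3: 3[part,t=2,s]
e16 crash(1): 1[✗part,t=1,s]
e17 deliver 1→0: ·
e18 timeout(0): 0[coor,t=3,s]
e19 deliver 0→1: ·
e20 propose(0,'r'): 0[coor,t=4,s]
e21 deliver 0→1: ·
e22 deliver 1→0: ·
e23 deliver 0→3: 3[part,t=3,s]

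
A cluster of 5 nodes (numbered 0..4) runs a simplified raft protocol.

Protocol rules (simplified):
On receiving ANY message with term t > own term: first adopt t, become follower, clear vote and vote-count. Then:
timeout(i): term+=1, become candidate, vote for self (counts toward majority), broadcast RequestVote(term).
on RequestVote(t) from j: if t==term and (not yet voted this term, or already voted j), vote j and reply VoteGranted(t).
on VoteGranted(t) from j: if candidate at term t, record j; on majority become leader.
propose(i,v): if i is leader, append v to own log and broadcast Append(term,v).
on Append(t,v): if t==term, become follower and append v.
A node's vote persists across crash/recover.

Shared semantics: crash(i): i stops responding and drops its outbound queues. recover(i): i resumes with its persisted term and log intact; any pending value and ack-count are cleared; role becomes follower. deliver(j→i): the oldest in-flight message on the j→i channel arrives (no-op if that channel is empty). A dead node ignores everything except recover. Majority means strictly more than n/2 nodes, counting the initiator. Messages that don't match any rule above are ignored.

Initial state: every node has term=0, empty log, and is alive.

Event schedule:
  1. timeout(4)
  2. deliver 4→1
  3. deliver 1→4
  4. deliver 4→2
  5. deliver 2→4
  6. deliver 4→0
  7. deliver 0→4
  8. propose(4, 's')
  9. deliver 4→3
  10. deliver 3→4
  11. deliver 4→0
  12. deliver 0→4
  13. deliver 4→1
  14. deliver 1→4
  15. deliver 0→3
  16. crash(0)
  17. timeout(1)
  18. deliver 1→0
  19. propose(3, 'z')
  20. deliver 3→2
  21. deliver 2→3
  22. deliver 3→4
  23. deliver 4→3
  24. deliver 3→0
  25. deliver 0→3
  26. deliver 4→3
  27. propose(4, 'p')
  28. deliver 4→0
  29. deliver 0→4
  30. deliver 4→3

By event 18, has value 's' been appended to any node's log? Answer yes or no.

yes

1. timeout(4):  <4:cand t1 ->
2. deliver 4→1:  <1:foll t1 ->
3. deliver 1→4:  nop
4. deliver 4→2:  <2:foll t1 ->
5. deliver 2→4:  <4:lead t1 ->
6. deliver 4→0:  <0:foll t1 ->
7. deliver 0→4:  nop
8. propose(4,'s'):  <4:lead t1 s>
9. deliver 4→3:  <3:foll t1 ->
10. deliver 3→4:  nop
11. deliver 4→0:  <0:foll t1 s>
12. deliver 0→4:  nop
13. deliver 4→1:  <1:foll t1 s>
14. deliver 1→4:  nop
15. deliver 0→3:  nop
16. crash(0):  <0:✗foll t1 s>
17. timeout(1):  <1:cand t2 s>
18. deliver 1→0:  nop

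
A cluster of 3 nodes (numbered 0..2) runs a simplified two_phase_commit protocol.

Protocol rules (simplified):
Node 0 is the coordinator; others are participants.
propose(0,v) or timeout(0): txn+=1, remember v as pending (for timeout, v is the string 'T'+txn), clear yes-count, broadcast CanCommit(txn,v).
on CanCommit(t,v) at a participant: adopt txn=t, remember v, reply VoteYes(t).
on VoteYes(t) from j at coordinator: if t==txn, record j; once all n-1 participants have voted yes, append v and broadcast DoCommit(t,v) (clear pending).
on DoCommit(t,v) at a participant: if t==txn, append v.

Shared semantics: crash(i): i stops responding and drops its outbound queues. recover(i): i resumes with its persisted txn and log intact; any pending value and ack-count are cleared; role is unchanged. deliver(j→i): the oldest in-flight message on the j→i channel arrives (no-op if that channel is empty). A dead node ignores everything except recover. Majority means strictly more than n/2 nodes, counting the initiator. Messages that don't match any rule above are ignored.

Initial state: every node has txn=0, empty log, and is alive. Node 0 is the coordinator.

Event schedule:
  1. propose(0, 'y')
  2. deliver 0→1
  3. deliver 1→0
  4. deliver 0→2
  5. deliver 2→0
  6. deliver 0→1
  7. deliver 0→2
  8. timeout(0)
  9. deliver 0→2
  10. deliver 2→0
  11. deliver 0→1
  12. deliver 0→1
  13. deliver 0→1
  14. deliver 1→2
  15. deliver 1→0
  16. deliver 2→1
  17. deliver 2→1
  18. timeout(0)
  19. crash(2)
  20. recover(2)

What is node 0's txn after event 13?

step 1 propose(0,'y'): 0={coor,t=1,log=-}
step 2 deliver 0→1: 1={part,t=1,log=-}
step 3 deliver 1→0: —
step 4 deliver 0→2: 2={part,t=1,log=-}
step 5 deliver 2→0: 0={coor,t=1,log=y}
step 6 deliver 0→1: 1={part,t=1,log=y}
step 7 deliver 0→2: 2={part,t=1,log=y}
step 8 timeout(0): 0={coor,t=2,log=y}
step 9 deliver 0→2: 2={part,t=2,log=y}
step 10 deliver 2→0: —
step 11 deliver 0→1: 1={part,t=2,log=y}
step 12 deliver 0→1: —
step 13 deliver 0→1: —

2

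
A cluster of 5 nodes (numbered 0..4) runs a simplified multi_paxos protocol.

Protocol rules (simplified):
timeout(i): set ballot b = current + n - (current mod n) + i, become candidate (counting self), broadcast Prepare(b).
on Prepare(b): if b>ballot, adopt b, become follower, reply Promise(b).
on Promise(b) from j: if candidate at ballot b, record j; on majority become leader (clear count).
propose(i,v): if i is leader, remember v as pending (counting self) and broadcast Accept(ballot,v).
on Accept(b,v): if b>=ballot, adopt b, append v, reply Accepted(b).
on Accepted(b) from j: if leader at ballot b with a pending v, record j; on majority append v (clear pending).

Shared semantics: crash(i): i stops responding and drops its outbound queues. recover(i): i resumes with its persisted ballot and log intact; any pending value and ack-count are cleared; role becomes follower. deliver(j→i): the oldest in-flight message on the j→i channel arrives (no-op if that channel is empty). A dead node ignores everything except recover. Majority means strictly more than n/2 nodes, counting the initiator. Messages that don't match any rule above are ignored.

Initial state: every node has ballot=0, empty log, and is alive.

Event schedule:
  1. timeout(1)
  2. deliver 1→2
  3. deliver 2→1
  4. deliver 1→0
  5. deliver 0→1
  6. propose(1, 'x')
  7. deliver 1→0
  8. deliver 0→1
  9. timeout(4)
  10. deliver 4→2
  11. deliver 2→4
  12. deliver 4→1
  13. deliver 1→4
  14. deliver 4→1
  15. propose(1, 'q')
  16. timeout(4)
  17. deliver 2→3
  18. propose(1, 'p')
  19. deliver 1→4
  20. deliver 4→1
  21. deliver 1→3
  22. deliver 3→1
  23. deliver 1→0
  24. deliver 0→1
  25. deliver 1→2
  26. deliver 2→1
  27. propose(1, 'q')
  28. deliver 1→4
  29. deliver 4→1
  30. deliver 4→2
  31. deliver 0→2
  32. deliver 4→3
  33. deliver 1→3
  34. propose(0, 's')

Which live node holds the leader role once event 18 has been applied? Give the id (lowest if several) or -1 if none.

-1

e1 timeout(1): 1[cand,b=6,-]
e2 deliver 1→2: 2[foll,b=6,-]
e3 deliver 2→1: ·
e4 deliver 1→0: 0[foll,b=6,-]
e5 deliver 0→1: 1[lead,b=6,-]
e6 propose(1,'x'): ·
e7 deliver 1→0: 0[foll,b=6,x]
e8 deliver 0→1: ·
e9 timeout(4): 4[cand,b=9,-]
e10 deliver 4→2: 2[foll,b=9,-]
e11 deliver 2→4: ·
e12 deliver 4→1: 1[foll,b=9,-]
e13 deliver 1→4: ·
e14 deliver 4→1: ·
e15 propose(1,'q'): ·
e16 timeout(4): 4[cand,b=14,-]
e17 deliver 2→3: ·
e18 propose(1,'p'): ·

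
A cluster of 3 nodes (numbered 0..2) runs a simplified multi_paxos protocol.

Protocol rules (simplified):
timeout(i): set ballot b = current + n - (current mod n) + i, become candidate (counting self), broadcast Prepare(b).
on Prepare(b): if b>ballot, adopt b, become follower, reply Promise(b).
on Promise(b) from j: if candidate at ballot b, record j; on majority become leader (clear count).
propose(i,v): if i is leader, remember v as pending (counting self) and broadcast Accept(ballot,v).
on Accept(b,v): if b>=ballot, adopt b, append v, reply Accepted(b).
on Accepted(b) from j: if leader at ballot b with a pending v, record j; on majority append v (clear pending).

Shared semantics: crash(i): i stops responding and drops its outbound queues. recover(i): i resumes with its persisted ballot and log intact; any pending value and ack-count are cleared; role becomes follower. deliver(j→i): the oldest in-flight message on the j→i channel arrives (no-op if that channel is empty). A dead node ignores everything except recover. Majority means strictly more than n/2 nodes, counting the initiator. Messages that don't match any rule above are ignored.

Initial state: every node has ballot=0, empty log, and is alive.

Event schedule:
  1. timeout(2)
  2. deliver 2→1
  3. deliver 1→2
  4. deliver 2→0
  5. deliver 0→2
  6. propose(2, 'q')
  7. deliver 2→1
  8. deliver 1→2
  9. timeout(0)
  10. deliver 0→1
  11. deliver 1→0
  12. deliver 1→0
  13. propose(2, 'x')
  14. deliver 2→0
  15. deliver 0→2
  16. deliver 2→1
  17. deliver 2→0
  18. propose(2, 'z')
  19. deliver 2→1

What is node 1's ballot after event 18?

6

e1 timeout(2): 2[cand,b=5,-]
e2 deliver 2→1: 1[foll,b=5,-]
e3 deliver 1→2: 2[lead,b=5,-]
e4 deliver 2→0: 0[foll,b=5,-]
e5 deliver 0→2: ·
e6 propose(2,'q'): ·
e7 deliver 2→1: 1[foll,b=5,q]
e8 deliver 1→2: 2[lead,b=5,q]
e9 timeout(0): 0[cand,b=6,-]
e10 deliver 0→1: 1[foll,b=6,q]
e11 deliver 1→0: 0[lead,b=6,-]
e12 deliver 1→0: ·
e13 propose(2,'x'): ·
e14 deliver 2→0: ·
e15 deliver 0→2: 2[foll,b=6,q]
e16 deliver 2→1: ·
e17 deliver 2→0: ·
e18 propose(2,'z'): ·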